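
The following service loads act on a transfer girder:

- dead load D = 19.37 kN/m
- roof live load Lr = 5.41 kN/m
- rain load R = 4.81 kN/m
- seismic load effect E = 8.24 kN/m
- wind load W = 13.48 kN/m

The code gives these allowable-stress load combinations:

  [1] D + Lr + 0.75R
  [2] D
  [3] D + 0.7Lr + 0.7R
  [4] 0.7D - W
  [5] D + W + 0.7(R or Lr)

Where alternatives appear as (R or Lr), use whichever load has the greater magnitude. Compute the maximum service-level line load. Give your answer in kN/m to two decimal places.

(R or Lr) → Lr = 5.41 kN/m.
[1] 1.0(19.37) + 1.0(5.41) + 0.75(4.81) = 28.39
[2] 1.0(19.37) = 19.37
[3] 1.0(19.37) + 0.7(5.41) + 0.7(4.81) = 26.52
[4] 0.7(19.37) - 1.0(13.48) = 0.08
[5] 1.0(19.37) + 1.0(13.48) + 0.7(5.41) = 36.64
Maximum is from combination 5.

36.64 kN/m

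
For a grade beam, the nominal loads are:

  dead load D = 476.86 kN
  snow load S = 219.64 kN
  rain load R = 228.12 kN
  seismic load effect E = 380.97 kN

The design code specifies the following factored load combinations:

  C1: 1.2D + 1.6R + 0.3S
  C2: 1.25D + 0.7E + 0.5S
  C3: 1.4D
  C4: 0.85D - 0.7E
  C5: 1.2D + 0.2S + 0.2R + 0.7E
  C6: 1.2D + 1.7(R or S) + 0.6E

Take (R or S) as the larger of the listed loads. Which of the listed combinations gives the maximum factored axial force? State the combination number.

(R or S) → R = 228.12 kN.
C1: 1.2(476.86) + 1.6(228.12) + 0.3(219.64) = 1003.12
C2: 1.25(476.86) + 0.7(380.97) + 0.5(219.64) = 972.57
C3: 1.4(476.86) = 667.60
C4: 0.85(476.86) - 0.7(380.97) = 405.33 - 266.68 = 138.65
C5: 1.2(476.86) + 0.2(219.64) + 0.2(228.12) + 0.7(380.97) = 572.23 + 43.93 + 45.62 + 266.68 = 928.46
C6: 1.2(476.86) + 1.7(228.12) + 0.6(380.97) = 1188.62
The largest value is 1188.62 kN from combination 6.

Combination 6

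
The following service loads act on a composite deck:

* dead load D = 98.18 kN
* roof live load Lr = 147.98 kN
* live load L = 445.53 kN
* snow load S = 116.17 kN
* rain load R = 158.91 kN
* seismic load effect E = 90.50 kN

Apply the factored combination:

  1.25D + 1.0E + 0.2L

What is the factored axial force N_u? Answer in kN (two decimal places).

1.25(98.18) + 1.0(90.50) + 0.2(445.53) = 302.33
N_u = 302.33 kN.

302.33 kN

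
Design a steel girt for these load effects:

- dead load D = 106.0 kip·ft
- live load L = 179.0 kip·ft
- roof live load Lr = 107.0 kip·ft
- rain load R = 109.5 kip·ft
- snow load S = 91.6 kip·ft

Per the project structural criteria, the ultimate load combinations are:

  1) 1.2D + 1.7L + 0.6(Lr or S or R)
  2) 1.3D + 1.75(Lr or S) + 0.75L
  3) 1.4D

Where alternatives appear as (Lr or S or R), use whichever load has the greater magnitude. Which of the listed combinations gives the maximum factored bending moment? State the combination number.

(Lr or S or R) → R = 109.5 kip·ft; (Lr or S) → Lr = 107.0 kip·ft.
1) 1.2(106.0) + 1.7(179.0) + 0.6(109.5) = 127.2 + 304.3 + 65.7 = 497.2
2) 1.3(106.0) + 1.75(107.0) + 0.75(179.0) = 459.3
3) 1.4(106.0) = 148.4
The largest value is 497.2 kip·ft from combination 1.

Combination 1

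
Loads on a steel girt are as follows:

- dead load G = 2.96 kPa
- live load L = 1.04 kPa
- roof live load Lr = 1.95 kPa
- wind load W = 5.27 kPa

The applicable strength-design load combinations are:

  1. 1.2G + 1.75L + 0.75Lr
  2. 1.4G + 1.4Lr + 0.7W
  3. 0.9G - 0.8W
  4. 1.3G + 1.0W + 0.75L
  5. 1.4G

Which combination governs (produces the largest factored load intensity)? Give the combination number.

Combination 2

1. 1.2(2.96) + 1.75(1.04) + 0.75(1.95) = 3.55 + 1.82 + 1.46 = 6.83
2. 1.4(2.96) + 1.4(1.95) + 0.7(5.27) = 4.14 + 2.73 + 3.69 = 10.56
3. 0.9(2.96) - 0.8(5.27) = -1.55
4. 1.3(2.96) + 1.0(5.27) + 0.75(1.04) = 3.85 + 5.27 + 0.78 = 9.90
5. 1.4(2.96) = 4.14
The largest value is 10.56 kPa from combination 2.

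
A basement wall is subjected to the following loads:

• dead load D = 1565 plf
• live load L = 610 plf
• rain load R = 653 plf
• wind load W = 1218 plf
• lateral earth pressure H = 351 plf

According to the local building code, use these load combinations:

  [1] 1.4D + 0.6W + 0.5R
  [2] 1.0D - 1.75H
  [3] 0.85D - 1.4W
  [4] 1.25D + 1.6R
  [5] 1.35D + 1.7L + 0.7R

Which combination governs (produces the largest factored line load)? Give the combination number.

Combination 5

[1] 1.4(1565) + 0.6(1218) + 0.5(653) = 2191.00 + 730.80 + 326.50 = 3248.30
[2] 1.0(1565) - 1.75(351) = 1565.00 - 614.25 = 950.75
[3] 0.85(1565) - 1.4(1218) = 1330.25 - 1705.20 = -374.95
[4] 1.25(1565) + 1.6(653) = 1956.25 + 1044.80 = 3001.05
[5] 1.35(1565) + 1.7(610) + 0.7(653) = 2112.75 + 1037.00 + 457.10 = 3606.85
The largest value is 3606.85 plf from combination 5.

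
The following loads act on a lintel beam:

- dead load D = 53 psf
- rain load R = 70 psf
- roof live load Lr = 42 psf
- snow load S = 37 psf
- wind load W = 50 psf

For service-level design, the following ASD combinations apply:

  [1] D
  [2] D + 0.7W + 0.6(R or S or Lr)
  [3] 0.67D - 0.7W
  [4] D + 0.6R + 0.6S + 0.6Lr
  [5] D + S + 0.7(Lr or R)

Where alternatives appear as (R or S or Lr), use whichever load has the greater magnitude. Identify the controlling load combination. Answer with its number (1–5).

Combination 4

(R or S or Lr) → R = 70 psf; (Lr or R) → R = 70 psf.
[1] 1.0(53) = 53.00
[2] 1.0(53) + 0.7(50) + 0.6(70) = 53.00 + 35.00 + 42.00 = 130.00
[3] 0.67(53) - 0.7(50) = 35.51 - 35.00 = 0.51
[4] 1.0(53) + 0.6(70) + 0.6(37) + 0.6(42) = 53.00 + 42.00 + 22.20 + 25.20 = 142.40
[5] 1.0(53) + 1.0(37) + 0.7(70) = 53.00 + 37.00 + 49.00 = 139.00
The largest value is 142.40 psf from combination 4.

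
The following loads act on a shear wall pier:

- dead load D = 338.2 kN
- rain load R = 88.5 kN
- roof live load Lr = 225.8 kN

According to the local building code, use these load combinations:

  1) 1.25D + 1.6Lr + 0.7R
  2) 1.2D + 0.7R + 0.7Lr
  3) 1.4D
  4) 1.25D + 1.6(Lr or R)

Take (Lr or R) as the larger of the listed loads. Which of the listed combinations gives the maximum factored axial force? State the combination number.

Combination 1

(Lr or R) → Lr = 225.8 kN.
1) 1.25(338.2) + 1.6(225.8) + 0.7(88.5) = 422.75 + 361.28 + 61.95 = 845.98
2) 1.2(338.2) + 0.7(88.5) + 0.7(225.8) = 405.84 + 61.95 + 158.06 = 625.85
3) 1.4(338.2) = 473.48
4) 1.25(338.2) + 1.6(225.8) = 422.75 + 361.28 = 784.03
The largest value is 845.98 kN from combination 1.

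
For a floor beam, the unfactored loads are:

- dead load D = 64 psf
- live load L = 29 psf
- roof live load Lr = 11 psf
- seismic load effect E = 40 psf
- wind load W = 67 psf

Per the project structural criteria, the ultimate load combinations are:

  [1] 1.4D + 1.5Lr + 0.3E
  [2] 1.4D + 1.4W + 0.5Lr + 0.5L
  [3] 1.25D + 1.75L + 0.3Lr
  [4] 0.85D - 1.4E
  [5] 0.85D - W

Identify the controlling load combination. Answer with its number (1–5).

[1] 1.4(64) + 1.5(11) + 0.3(40) = 118.1
[2] 1.4(64) + 1.4(67) + 0.5(11) + 0.5(29) = 203.4
[3] 1.25(64) + 1.75(29) + 0.3(11) = 134.1
[4] 0.85(64) - 1.4(40) = -1.6
[5] 0.85(64) - 1.0(67) = -12.6
The largest value is 203.4 psf from combination 2.

Combination 2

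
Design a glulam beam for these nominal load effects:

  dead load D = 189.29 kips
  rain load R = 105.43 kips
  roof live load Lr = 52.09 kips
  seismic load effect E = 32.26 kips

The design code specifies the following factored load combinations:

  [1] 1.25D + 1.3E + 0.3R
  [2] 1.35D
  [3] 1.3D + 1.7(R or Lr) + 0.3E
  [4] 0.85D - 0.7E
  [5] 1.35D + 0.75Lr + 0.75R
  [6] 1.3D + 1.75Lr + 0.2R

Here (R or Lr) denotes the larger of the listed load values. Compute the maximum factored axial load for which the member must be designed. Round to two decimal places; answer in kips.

(R or Lr) → R = 105.43 kips.
[1] 1.25(189.29) + 1.3(32.26) + 0.3(105.43) = 236.61 + 41.94 + 31.63 = 310.18
[2] 1.35(189.29) = 255.54
[3] 1.3(189.29) + 1.7(105.43) + 0.3(32.26) = 246.08 + 179.23 + 9.68 = 434.99
[4] 0.85(189.29) - 0.7(32.26) = 138.31
[5] 1.35(189.29) + 0.75(52.09) + 0.75(105.43) = 255.54 + 39.07 + 79.07 = 373.68
[6] 1.3(189.29) + 1.75(52.09) + 0.2(105.43) = 358.32
Maximum is from combination 3.

434.99 kips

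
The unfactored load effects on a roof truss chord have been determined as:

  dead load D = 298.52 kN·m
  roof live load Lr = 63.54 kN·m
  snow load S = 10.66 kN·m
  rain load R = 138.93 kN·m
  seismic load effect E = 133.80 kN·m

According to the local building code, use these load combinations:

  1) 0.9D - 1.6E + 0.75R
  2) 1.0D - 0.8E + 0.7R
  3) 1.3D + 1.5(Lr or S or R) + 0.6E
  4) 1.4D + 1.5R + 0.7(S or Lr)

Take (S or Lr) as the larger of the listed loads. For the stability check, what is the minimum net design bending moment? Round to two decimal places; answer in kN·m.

158.79 kN·m

(Lr or S or R) → R = 138.93 kN·m; (S or Lr) → Lr = 63.54 kN·m.
1) 0.9(298.52) - 1.6(133.80) + 0.75(138.93) = 268.67 - 214.08 + 104.20 = 158.79
2) 1.0(298.52) - 0.8(133.80) + 0.7(138.93) = 298.52 - 107.04 + 97.25 = 288.73
3) 1.3(298.52) + 1.5(138.93) + 0.6(133.80) = 676.75
4) 1.4(298.52) + 1.5(138.93) + 0.7(63.54) = 670.80
Combination 1 gives the minimum: 158.79 kN·m.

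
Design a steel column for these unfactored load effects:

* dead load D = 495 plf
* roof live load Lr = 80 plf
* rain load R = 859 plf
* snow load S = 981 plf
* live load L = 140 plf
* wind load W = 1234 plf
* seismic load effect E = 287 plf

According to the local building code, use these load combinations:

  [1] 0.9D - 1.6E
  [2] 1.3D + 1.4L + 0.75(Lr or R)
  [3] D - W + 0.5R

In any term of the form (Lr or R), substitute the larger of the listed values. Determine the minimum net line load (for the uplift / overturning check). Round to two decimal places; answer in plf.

(Lr or R) → R = 859 plf.
[1] 0.9(495) - 1.6(287) = 445.50 - 459.20 = -13.70
[2] 1.3(495) + 1.4(140) + 0.75(859) = 643.50 + 196.00 + 644.25 = 1483.75
[3] 1.0(495) - 1.0(1234) + 0.5(859) = 495.00 - 1234.00 + 429.50 = -309.50
Combination 3 gives the minimum: -309.50 plf.

-309.50 plf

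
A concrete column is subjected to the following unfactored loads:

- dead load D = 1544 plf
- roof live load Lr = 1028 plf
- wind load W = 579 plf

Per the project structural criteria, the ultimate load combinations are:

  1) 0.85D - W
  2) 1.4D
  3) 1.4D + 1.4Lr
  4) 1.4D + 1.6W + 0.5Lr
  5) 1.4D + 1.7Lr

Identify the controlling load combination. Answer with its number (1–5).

1) 0.85(1544) - 1.0(579) = 1312.4 - 579.0 = 733.4
2) 1.4(1544) = 2161.6
3) 1.4(1544) + 1.4(1028) = 2161.6 + 1439.2 = 3600.8
4) 1.4(1544) + 1.6(579) + 0.5(1028) = 2161.6 + 926.4 + 514.0 = 3602.0
5) 1.4(1544) + 1.7(1028) = 2161.6 + 1747.6 = 3909.2
The largest value is 3909.2 plf from combination 5.

Combination 5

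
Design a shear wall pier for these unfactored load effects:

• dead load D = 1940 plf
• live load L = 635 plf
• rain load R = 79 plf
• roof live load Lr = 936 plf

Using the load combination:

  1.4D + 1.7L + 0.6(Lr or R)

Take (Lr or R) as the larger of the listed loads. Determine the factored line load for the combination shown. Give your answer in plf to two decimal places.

(Lr or R) → Lr = 936 plf.
1.4(1940) + 1.7(635) + 0.6(936) = 2716.00 + 1079.50 + 561.60 = 4357.10
w_u = 4357.10 plf.

4357.10 plf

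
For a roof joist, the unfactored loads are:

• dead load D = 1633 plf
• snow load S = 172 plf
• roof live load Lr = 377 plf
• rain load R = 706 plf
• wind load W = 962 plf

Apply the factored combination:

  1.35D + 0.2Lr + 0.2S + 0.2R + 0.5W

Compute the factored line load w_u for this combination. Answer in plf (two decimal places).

2936.55 plf

1.35(1633) + 0.2(377) + 0.2(172) + 0.2(706) + 0.5(962) = 2936.55
w_u = 2936.55 plf.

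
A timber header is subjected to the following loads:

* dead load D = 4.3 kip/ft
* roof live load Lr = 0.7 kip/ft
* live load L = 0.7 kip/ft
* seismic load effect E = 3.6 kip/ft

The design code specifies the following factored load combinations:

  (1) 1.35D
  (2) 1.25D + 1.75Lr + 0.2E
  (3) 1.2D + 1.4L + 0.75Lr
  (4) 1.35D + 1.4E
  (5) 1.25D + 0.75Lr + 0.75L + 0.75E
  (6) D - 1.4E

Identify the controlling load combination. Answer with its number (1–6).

(1) 1.35(4.3) = 5.81
(2) 1.25(4.3) + 1.75(0.7) + 0.2(3.6) = 7.32
(3) 1.2(4.3) + 1.4(0.7) + 0.75(0.7) = 6.67
(4) 1.35(4.3) + 1.4(3.6) = 10.85
(5) 1.25(4.3) + 0.75(0.7) + 0.75(0.7) + 0.75(3.6) = 9.13
(6) 1.0(4.3) - 1.4(3.6) = -0.74
The largest value is 10.85 kip/ft from combination 4.

Combination 4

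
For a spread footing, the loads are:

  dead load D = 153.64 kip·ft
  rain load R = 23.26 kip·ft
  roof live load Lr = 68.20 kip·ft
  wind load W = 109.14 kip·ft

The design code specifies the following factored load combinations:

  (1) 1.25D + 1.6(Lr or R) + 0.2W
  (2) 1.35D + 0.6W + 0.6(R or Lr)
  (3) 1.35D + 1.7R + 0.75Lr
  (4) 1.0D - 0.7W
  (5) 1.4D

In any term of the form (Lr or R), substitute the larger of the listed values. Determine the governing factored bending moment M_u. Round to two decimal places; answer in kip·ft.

323.00 kip·ft

(Lr or R) → Lr = 68.20 kip·ft; (R or Lr) → Lr = 68.20 kip·ft.
(1) 1.25(153.64) + 1.6(68.20) + 0.2(109.14) = 323.00
(2) 1.35(153.64) + 0.6(109.14) + 0.6(68.20) = 313.82
(3) 1.35(153.64) + 1.7(23.26) + 0.75(68.20) = 298.11
(4) 1.0(153.64) - 0.7(109.14) = 77.24
(5) 1.4(153.64) = 215.10
Combination 1 governs: M_u = 323.00 kip·ft.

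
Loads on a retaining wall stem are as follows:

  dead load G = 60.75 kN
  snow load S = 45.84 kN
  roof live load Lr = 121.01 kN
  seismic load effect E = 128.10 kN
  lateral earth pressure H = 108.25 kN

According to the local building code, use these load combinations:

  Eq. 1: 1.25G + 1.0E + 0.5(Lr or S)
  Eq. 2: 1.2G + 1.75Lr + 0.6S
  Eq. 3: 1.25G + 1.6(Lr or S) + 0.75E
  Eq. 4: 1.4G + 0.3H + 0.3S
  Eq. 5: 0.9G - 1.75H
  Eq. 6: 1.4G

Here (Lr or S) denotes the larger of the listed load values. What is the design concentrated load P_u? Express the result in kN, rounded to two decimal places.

(Lr or S) → Lr = 121.01 kN.
Eq. 1: 1.25(60.75) + 1.0(128.10) + 0.5(121.01) = 264.54
Eq. 2: 1.2(60.75) + 1.75(121.01) + 0.6(45.84) = 72.90 + 211.77 + 27.50 = 312.17
Eq. 3: 1.25(60.75) + 1.6(121.01) + 0.75(128.10) = 365.63
Eq. 4: 1.4(60.75) + 0.3(108.25) + 0.3(45.84) = 85.05 + 32.48 + 13.75 = 131.28
Eq. 5: 0.9(60.75) - 1.75(108.25) = 54.68 - 189.44 = -134.76
Eq. 6: 1.4(60.75) = 85.05
Combination 3 governs: P_u = 365.63 kN.

365.63 kN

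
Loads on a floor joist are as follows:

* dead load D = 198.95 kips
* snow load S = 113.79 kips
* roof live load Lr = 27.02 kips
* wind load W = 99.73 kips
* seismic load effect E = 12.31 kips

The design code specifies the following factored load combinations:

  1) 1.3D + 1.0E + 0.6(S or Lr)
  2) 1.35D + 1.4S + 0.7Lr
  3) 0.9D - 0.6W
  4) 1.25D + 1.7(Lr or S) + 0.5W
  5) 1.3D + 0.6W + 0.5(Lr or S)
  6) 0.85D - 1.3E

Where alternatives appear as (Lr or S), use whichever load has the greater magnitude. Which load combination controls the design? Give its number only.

Combination 4

(S or Lr) → S = 113.79 kips; (Lr or S) → S = 113.79 kips.
1) 1.3(198.95) + 1.0(12.31) + 0.6(113.79) = 339.22
2) 1.35(198.95) + 1.4(113.79) + 0.7(27.02) = 446.80
3) 0.9(198.95) - 0.6(99.73) = 119.22
4) 1.25(198.95) + 1.7(113.79) + 0.5(99.73) = 492.00
5) 1.3(198.95) + 0.6(99.73) + 0.5(113.79) = 375.37
6) 0.85(198.95) - 1.3(12.31) = 153.10
The largest value is 492.00 kips from combination 4.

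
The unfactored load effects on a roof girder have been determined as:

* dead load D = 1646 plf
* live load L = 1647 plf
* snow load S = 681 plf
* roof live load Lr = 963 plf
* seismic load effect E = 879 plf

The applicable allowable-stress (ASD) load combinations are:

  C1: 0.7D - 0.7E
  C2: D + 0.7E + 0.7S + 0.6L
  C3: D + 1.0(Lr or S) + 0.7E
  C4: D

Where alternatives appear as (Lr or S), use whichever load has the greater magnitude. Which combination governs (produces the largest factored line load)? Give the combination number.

(Lr or S) → Lr = 963 plf.
C1: 0.7(1646) - 0.7(879) = 536.90
C2: 1.0(1646) + 0.7(879) + 0.7(681) + 0.6(1647) = 3726.20
C3: 1.0(1646) + 1.0(963) + 0.7(879) = 3224.30
C4: 1.0(1646) = 1646.00
The largest value is 3726.20 plf from combination 2.

Combination 2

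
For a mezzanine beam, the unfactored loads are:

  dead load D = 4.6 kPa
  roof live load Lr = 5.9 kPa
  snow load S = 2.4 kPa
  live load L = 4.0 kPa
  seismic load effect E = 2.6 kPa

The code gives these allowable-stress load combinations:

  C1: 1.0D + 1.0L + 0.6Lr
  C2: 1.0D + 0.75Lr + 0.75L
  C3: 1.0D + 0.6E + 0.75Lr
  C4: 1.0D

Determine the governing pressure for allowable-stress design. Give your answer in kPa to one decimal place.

12.1 kPa

C1: 1.0(4.6) + 1.0(4.0) + 0.6(5.9) = 12.1
C2: 1.0(4.6) + 0.75(5.9) + 0.75(4.0) = 12.0
C3: 1.0(4.6) + 0.6(2.6) + 0.75(5.9) = 10.6
C4: 1.0(4.6) = 4.6
Maximum is from combination 1.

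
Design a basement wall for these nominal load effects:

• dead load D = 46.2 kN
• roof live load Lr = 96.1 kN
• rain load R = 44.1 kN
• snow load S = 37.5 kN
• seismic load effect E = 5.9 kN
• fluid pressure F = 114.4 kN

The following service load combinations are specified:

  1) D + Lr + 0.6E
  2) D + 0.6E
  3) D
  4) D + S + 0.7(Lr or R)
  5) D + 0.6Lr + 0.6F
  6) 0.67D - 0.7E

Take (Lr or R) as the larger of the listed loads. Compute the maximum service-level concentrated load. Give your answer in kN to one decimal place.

172.5 kN

(Lr or R) → Lr = 96.1 kN.
1) 1.0(46.2) + 1.0(96.1) + 0.6(5.9) = 46.2 + 96.1 + 3.5 = 145.8
2) 1.0(46.2) + 0.6(5.9) = 46.2 + 3.5 = 49.7
3) 1.0(46.2) = 46.2
4) 1.0(46.2) + 1.0(37.5) + 0.7(96.1) = 46.2 + 37.5 + 67.3 = 151.0
5) 1.0(46.2) + 0.6(96.1) + 0.6(114.4) = 46.2 + 57.7 + 68.6 = 172.5
6) 0.67(46.2) - 0.7(5.9) = 26.8
Maximum is from combination 5.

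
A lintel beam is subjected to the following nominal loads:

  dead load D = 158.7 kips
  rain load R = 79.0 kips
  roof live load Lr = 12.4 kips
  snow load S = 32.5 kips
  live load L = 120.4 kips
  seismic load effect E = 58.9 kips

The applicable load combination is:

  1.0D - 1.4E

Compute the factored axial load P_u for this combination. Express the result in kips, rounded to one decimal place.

76.2 kips

1.0(158.7) - 1.4(58.9) = 158.7 - 82.5 = 76.2
P_u = 76.2 kips.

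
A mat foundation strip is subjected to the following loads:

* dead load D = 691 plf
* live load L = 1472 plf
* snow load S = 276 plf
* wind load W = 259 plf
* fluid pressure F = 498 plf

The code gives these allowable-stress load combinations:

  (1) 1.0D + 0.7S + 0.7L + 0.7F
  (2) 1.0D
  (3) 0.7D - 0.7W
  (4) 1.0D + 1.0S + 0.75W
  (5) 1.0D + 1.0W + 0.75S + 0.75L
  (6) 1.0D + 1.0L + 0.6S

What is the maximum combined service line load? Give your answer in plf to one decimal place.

(1) 1.0(691) + 0.7(276) + 0.7(1472) + 0.7(498) = 691.0 + 193.2 + 1030.4 + 348.6 = 2263.2
(2) 1.0(691) = 691.0
(3) 0.7(691) - 0.7(259) = 483.7 - 181.3 = 302.4
(4) 1.0(691) + 1.0(276) + 0.75(259) = 691.0 + 276.0 + 194.3 = 1161.3
(5) 1.0(691) + 1.0(259) + 0.75(276) + 0.75(1472) = 691.0 + 259.0 + 207.0 + 1104.0 = 2261.0
(6) 1.0(691) + 1.0(1472) + 0.6(276) = 691.0 + 1472.0 + 165.6 = 2328.6
Combination 6 governs: w = 2328.6 plf.

2328.6 plf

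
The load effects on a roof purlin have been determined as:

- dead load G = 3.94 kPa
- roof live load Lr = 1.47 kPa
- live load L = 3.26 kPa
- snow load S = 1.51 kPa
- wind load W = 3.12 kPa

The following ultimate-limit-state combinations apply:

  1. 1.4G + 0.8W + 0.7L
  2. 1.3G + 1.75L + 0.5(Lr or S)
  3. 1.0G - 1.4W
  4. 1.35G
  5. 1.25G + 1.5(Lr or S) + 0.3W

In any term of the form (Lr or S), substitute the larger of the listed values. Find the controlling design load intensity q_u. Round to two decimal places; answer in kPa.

(Lr or S) → S = 1.51 kPa.
1. 1.4(3.94) + 0.8(3.12) + 0.7(3.26) = 10.29
2. 1.3(3.94) + 1.75(3.26) + 0.5(1.51) = 11.58
3. 1.0(3.94) - 1.4(3.12) = -0.43
4. 1.35(3.94) = 5.32
5. 1.25(3.94) + 1.5(1.51) + 0.3(3.12) = 8.13
Maximum is from combination 2.

11.58 kPa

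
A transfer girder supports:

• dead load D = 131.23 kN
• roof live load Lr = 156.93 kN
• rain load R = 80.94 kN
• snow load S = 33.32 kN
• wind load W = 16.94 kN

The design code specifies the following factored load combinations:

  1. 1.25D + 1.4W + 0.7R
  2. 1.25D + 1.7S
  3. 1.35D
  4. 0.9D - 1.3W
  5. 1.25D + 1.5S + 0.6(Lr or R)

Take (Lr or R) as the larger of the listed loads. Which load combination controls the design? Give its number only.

Combination 5

(Lr or R) → Lr = 156.93 kN.
1. 1.25(131.23) + 1.4(16.94) + 0.7(80.94) = 244.41
2. 1.25(131.23) + 1.7(33.32) = 220.68
3. 1.35(131.23) = 177.16
4. 0.9(131.23) - 1.3(16.94) = 96.09
5. 1.25(131.23) + 1.5(33.32) + 0.6(156.93) = 308.18
The largest value is 308.18 kN from combination 5.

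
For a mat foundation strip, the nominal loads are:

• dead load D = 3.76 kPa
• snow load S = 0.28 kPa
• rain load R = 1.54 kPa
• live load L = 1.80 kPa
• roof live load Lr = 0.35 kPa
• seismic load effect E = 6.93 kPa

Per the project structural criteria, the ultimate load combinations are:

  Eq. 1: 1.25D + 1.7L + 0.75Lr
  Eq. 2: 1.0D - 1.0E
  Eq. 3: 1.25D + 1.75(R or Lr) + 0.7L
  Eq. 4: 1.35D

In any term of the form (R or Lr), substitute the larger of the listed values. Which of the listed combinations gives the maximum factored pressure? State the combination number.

Combination 3

(R or Lr) → R = 1.54 kPa.
Eq. 1: 1.25(3.76) + 1.7(1.80) + 0.75(0.35) = 8.02
Eq. 2: 1.0(3.76) - 1.0(6.93) = -3.17
Eq. 3: 1.25(3.76) + 1.75(1.54) + 0.7(1.80) = 8.66
Eq. 4: 1.35(3.76) = 5.08
The largest value is 8.66 kPa from combination 3.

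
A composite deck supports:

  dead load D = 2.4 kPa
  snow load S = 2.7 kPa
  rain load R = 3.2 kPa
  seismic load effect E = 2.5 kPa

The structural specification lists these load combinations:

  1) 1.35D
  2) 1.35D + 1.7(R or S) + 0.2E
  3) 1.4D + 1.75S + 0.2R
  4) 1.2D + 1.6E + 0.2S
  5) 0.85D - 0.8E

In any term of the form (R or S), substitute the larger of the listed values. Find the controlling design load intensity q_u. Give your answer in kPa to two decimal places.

9.18 kPa

(R or S) → R = 3.2 kPa.
1) 1.35(2.4) = 3.24
2) 1.35(2.4) + 1.7(3.2) + 0.2(2.5) = 9.18
3) 1.4(2.4) + 1.75(2.7) + 0.2(3.2) = 8.73
4) 1.2(2.4) + 1.6(2.5) + 0.2(2.7) = 7.42
5) 0.85(2.4) - 0.8(2.5) = 0.04
Maximum is from combination 2.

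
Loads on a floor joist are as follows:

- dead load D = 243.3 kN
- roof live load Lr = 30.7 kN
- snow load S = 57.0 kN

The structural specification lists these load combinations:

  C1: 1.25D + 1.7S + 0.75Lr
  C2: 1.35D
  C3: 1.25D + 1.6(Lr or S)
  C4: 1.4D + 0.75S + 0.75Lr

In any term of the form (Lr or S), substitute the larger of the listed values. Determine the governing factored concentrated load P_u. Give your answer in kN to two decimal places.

424.05 kN

(Lr or S) → S = 57.0 kN.
C1: 1.25(243.3) + 1.7(57.0) + 0.75(30.7) = 424.05
C2: 1.35(243.3) = 328.46
C3: 1.25(243.3) + 1.6(57.0) = 395.33
C4: 1.4(243.3) + 0.75(57.0) + 0.75(30.7) = 406.40
Maximum is from combination 1.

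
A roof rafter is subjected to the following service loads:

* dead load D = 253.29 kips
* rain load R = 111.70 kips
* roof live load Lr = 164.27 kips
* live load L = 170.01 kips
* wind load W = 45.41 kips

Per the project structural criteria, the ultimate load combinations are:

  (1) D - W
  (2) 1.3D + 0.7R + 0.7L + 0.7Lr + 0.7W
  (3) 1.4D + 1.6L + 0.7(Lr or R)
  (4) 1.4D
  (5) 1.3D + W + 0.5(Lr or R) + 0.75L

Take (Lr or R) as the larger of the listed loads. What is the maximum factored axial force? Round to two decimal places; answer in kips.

(Lr or R) → Lr = 164.27 kips.
(1) 1.0(253.29) - 1.0(45.41) = 207.88
(2) 1.3(253.29) + 0.7(111.70) + 0.7(170.01) + 0.7(164.27) + 0.7(45.41) = 673.25
(3) 1.4(253.29) + 1.6(170.01) + 0.7(164.27) = 741.61
(4) 1.4(253.29) = 354.61
(5) 1.3(253.29) + 1.0(45.41) + 0.5(164.27) + 0.75(170.01) = 584.33
The controlling combination is 3, giving 741.61 kips.

741.61 kips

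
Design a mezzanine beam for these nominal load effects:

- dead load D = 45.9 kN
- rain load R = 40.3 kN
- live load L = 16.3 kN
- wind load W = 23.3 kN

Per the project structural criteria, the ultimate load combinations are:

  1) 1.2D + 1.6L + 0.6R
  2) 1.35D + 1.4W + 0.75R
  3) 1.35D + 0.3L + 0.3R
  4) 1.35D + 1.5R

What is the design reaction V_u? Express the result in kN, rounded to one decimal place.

1) 1.2(45.9) + 1.6(16.3) + 0.6(40.3) = 105.3
2) 1.35(45.9) + 1.4(23.3) + 0.75(40.3) = 62.0 + 32.6 + 30.2 = 124.8
3) 1.35(45.9) + 0.3(16.3) + 0.3(40.3) = 78.9
4) 1.35(45.9) + 1.5(40.3) = 122.4
Maximum is from combination 2.

124.8 kN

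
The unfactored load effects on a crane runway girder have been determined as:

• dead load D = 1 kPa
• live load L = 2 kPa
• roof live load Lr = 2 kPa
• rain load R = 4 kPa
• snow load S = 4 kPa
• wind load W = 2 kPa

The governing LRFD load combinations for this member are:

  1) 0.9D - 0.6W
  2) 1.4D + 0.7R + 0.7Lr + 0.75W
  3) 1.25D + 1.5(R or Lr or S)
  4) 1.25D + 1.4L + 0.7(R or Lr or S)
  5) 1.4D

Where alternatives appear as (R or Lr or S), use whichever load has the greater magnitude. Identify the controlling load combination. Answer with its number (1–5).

(R or Lr or S) → R = 4 kPa.
1) 0.9(1) - 0.6(2) = 0.9 - 1.2 = -0.3
2) 1.4(1) + 0.7(4) + 0.7(2) + 0.75(2) = 1.4 + 2.8 + 1.4 + 1.5 = 7.1
3) 1.25(1) + 1.5(4) = 1.3 + 6.0 = 7.3
4) 1.25(1) + 1.4(2) + 0.7(4) = 1.3 + 2.8 + 2.8 = 6.9
5) 1.4(1) = 1.4
The largest value is 7.3 kPa from combination 3.

Combination 3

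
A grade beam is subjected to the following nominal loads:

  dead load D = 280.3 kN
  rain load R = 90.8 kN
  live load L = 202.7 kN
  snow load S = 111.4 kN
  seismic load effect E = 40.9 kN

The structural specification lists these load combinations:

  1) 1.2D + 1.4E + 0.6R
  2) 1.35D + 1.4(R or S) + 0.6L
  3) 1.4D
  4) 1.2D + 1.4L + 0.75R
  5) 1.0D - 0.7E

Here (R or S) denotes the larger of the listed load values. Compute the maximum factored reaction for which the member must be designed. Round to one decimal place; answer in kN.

(R or S) → S = 111.4 kN.
1) 1.2(280.3) + 1.4(40.9) + 0.6(90.8) = 448.1
2) 1.35(280.3) + 1.4(111.4) + 0.6(202.7) = 378.4 + 156.0 + 121.6 = 656.0
3) 1.4(280.3) = 392.4
4) 1.2(280.3) + 1.4(202.7) + 0.75(90.8) = 688.2
5) 1.0(280.3) - 0.7(40.9) = 280.3 - 28.6 = 251.7
Combination 4 governs: V_u = 688.2 kN.

688.2 kN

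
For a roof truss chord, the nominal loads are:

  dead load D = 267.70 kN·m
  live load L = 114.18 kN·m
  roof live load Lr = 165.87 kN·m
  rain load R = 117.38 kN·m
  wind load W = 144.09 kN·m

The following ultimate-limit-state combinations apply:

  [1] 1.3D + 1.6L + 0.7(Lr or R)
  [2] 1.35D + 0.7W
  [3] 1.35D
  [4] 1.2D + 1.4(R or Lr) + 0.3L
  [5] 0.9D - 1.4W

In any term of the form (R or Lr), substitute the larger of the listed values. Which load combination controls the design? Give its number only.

(Lr or R) → Lr = 165.87 kN·m; (R or Lr) → Lr = 165.87 kN·m.
[1] 1.3(267.70) + 1.6(114.18) + 0.7(165.87) = 348.01 + 182.69 + 116.11 = 646.81
[2] 1.35(267.70) + 0.7(144.09) = 361.40 + 100.86 = 462.26
[3] 1.35(267.70) = 361.40
[4] 1.2(267.70) + 1.4(165.87) + 0.3(114.18) = 321.24 + 232.22 + 34.25 = 587.71
[5] 0.9(267.70) - 1.4(144.09) = 240.93 - 201.73 = 39.20
The largest value is 646.81 kN·m from combination 1.

Combination 1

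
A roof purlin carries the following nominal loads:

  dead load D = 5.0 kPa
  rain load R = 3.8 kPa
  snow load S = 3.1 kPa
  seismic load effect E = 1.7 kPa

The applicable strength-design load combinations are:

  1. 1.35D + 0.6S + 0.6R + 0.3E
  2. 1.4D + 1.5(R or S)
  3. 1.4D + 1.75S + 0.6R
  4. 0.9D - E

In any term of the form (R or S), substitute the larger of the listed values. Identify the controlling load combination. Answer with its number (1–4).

(R or S) → R = 3.8 kPa.
1. 1.35(5.0) + 0.6(3.1) + 0.6(3.8) + 0.3(1.7) = 11.4
2. 1.4(5.0) + 1.5(3.8) = 12.7
3. 1.4(5.0) + 1.75(3.1) + 0.6(3.8) = 14.7
4. 0.9(5.0) - 1.0(1.7) = 2.8
The largest value is 14.7 kPa from combination 3.

Combination 3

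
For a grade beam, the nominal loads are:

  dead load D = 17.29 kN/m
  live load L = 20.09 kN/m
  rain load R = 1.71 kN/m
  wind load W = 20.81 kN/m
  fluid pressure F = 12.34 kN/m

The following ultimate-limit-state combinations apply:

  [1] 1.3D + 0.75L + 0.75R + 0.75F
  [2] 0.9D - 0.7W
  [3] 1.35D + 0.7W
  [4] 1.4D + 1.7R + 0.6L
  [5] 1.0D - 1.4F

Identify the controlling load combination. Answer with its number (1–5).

Combination 1

[1] 1.3(17.29) + 0.75(20.09) + 0.75(1.71) + 0.75(12.34) = 48.08
[2] 0.9(17.29) - 0.7(20.81) = 0.99
[3] 1.35(17.29) + 0.7(20.81) = 37.91
[4] 1.4(17.29) + 1.7(1.71) + 0.6(20.09) = 39.17
[5] 1.0(17.29) - 1.4(12.34) = 0.01
The largest value is 48.08 kN/m from combination 1.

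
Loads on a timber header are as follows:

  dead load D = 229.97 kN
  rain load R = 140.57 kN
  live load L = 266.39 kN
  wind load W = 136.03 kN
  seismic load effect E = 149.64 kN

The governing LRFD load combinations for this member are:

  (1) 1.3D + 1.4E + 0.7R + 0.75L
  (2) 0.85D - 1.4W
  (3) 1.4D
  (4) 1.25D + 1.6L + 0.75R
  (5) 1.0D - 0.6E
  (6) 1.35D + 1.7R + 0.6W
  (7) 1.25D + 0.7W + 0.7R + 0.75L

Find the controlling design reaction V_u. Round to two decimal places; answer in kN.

(1) 1.3(229.97) + 1.4(149.64) + 0.7(140.57) + 0.75(266.39) = 298.96 + 209.50 + 98.40 + 199.79 = 806.65
(2) 0.85(229.97) - 1.4(136.03) = 195.47 - 190.44 = 5.03
(3) 1.4(229.97) = 321.96
(4) 1.25(229.97) + 1.6(266.39) + 0.75(140.57) = 287.46 + 426.22 + 105.43 = 819.11
(5) 1.0(229.97) - 0.6(149.64) = 229.97 - 89.78 = 140.19
(6) 1.35(229.97) + 1.7(140.57) + 0.6(136.03) = 310.46 + 238.97 + 81.62 = 631.05
(7) 1.25(229.97) + 0.7(136.03) + 0.7(140.57) + 0.75(266.39) = 680.88
Combination 4 governs: V_u = 819.11 kN.

819.11 kN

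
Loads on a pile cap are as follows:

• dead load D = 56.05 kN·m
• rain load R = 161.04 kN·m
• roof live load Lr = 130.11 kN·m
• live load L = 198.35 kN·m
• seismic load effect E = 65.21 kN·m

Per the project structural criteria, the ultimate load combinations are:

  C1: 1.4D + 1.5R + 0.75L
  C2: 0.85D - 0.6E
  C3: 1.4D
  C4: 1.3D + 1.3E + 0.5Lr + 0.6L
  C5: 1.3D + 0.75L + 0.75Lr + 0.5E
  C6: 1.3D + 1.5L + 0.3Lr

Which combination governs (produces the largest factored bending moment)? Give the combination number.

C1: 1.4(56.05) + 1.5(161.04) + 0.75(198.35) = 78.47 + 241.56 + 148.76 = 468.79
C2: 0.85(56.05) - 0.6(65.21) = 8.52
C3: 1.4(56.05) = 78.47
C4: 1.3(56.05) + 1.3(65.21) + 0.5(130.11) + 0.6(198.35) = 341.70
C5: 1.3(56.05) + 0.75(198.35) + 0.75(130.11) + 0.5(65.21) = 72.87 + 148.76 + 97.58 + 32.61 = 351.82
C6: 1.3(56.05) + 1.5(198.35) + 0.3(130.11) = 409.42
The largest value is 468.79 kN·m from combination 1.

Combination 1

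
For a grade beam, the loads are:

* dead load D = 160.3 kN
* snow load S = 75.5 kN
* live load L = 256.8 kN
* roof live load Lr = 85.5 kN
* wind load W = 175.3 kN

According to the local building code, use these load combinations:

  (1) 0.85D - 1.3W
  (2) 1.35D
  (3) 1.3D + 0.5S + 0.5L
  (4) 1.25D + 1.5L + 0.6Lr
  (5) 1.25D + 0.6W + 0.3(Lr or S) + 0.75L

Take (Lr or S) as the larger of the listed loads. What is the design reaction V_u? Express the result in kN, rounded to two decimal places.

(Lr or S) → Lr = 85.5 kN.
(1) 0.85(160.3) - 1.3(175.3) = -91.64
(2) 1.35(160.3) = 216.41
(3) 1.3(160.3) + 0.5(75.5) + 0.5(256.8) = 208.39 + 37.75 + 128.40 = 374.54
(4) 1.25(160.3) + 1.5(256.8) + 0.6(85.5) = 200.38 + 385.20 + 51.30 = 636.88
(5) 1.25(160.3) + 0.6(175.3) + 0.3(85.5) + 0.75(256.8) = 200.38 + 105.18 + 25.65 + 192.60 = 523.81
Maximum is from combination 4.

636.88 kN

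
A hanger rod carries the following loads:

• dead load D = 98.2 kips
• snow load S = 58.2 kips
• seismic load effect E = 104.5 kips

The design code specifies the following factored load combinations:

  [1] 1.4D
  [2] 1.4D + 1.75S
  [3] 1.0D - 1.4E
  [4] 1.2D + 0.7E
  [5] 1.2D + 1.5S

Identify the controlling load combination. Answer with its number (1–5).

[1] 1.4(98.2) = 137.48
[2] 1.4(98.2) + 1.75(58.2) = 137.48 + 101.85 = 239.33
[3] 1.0(98.2) - 1.4(104.5) = 98.20 - 146.30 = -48.10
[4] 1.2(98.2) + 0.7(104.5) = 117.84 + 73.15 = 190.99
[5] 1.2(98.2) + 1.5(58.2) = 117.84 + 87.30 = 205.14
The largest value is 239.33 kips from combination 2.

Combination 2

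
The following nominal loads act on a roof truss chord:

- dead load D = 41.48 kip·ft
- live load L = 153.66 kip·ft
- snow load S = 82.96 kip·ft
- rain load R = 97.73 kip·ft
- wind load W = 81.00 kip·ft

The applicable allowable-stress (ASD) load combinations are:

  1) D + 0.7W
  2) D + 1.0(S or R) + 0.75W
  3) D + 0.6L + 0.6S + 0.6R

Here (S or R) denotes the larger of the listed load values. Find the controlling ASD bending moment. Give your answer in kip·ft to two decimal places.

242.09 kip·ft

(S or R) → R = 97.73 kip·ft.
1) 1.0(41.48) + 0.7(81.00) = 98.18
2) 1.0(41.48) + 1.0(97.73) + 0.75(81.00) = 199.96
3) 1.0(41.48) + 0.6(153.66) + 0.6(82.96) + 0.6(97.73) = 242.09
Maximum is from combination 3.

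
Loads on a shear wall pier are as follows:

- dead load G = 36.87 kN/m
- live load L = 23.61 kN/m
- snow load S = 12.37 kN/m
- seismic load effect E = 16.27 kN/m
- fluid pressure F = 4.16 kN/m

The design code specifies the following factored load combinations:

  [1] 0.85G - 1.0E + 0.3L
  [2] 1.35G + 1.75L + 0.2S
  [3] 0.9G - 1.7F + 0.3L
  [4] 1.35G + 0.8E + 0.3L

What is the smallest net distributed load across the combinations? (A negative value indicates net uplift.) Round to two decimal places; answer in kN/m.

[1] 0.85(36.87) - 1.0(16.27) + 0.3(23.61) = 31.34 - 16.27 + 7.08 = 22.15
[2] 1.35(36.87) + 1.75(23.61) + 0.2(12.37) = 93.57
[3] 0.9(36.87) - 1.7(4.16) + 0.3(23.61) = 33.18 - 7.07 + 7.08 = 33.19
[4] 1.35(36.87) + 0.8(16.27) + 0.3(23.61) = 49.77 + 13.02 + 7.08 = 69.87
Combination 1 gives the minimum: 22.15 kN/m.

22.15 kN/m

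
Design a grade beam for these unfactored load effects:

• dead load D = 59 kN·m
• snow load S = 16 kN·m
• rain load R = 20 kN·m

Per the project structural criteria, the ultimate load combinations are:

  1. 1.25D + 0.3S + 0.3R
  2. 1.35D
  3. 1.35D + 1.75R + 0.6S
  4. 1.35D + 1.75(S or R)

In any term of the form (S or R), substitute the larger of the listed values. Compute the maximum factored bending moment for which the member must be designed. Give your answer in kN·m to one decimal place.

(S or R) → R = 20 kN·m.
1. 1.25(59) + 0.3(16) + 0.3(20) = 73.8 + 4.8 + 6.0 = 84.6
2. 1.35(59) = 79.7
3. 1.35(59) + 1.75(20) + 0.6(16) = 79.7 + 35.0 + 9.6 = 124.3
4. 1.35(59) + 1.75(20) = 79.7 + 35.0 = 114.7
Combination 3 governs: M_u = 124.3 kN·m.

124.3 kN·m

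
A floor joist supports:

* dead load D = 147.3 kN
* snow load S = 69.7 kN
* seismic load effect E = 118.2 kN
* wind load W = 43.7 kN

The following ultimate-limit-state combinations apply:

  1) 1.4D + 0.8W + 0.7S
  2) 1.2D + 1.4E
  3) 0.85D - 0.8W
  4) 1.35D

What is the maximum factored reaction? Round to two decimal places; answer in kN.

1) 1.4(147.3) + 0.8(43.7) + 0.7(69.7) = 289.97
2) 1.2(147.3) + 1.4(118.2) = 342.24
3) 0.85(147.3) - 0.8(43.7) = 90.25
4) 1.35(147.3) = 198.86
Maximum is from combination 2.

342.24 kN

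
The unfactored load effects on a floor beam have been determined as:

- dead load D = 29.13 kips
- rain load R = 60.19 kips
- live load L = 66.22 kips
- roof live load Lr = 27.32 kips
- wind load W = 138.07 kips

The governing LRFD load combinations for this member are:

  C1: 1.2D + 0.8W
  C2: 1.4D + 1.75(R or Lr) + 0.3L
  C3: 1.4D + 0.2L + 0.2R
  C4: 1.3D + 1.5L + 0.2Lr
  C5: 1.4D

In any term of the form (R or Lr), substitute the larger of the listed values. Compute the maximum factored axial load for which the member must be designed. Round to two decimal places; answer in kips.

(R or Lr) → R = 60.19 kips.
C1: 1.2(29.13) + 0.8(138.07) = 145.41
C2: 1.4(29.13) + 1.75(60.19) + 0.3(66.22) = 165.98
C3: 1.4(29.13) + 0.2(66.22) + 0.2(60.19) = 66.06
C4: 1.3(29.13) + 1.5(66.22) + 0.2(27.32) = 142.66
C5: 1.4(29.13) = 40.78
Maximum is from combination 2.

165.98 kips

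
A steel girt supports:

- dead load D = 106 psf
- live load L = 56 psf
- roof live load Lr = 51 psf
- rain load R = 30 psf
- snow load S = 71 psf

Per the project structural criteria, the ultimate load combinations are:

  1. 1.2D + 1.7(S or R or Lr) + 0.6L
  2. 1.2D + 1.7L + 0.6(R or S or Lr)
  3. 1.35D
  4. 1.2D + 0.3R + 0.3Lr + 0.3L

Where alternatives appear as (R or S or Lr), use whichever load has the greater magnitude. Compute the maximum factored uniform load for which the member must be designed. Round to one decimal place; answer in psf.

281.5 psf

(S or R or Lr) → S = 71 psf; (R or S or Lr) → S = 71 psf.
1. 1.2(106) + 1.7(71) + 0.6(56) = 281.5
2. 1.2(106) + 1.7(56) + 0.6(71) = 265.0
3. 1.35(106) = 143.1
4. 1.2(106) + 0.3(30) + 0.3(51) + 0.3(56) = 168.3
The controlling combination is 1, giving 281.5 psf.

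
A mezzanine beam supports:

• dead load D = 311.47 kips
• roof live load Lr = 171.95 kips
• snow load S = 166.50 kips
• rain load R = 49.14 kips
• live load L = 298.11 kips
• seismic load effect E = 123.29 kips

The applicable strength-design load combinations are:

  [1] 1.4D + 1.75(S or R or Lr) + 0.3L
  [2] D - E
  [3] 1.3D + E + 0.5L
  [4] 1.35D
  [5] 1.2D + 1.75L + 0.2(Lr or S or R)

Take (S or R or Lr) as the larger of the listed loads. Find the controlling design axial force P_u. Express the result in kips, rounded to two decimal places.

929.85 kips

(S or R or Lr) → Lr = 171.95 kips; (Lr or S or R) → Lr = 171.95 kips.
[1] 1.4(311.47) + 1.75(171.95) + 0.3(298.11) = 436.06 + 300.91 + 89.43 = 826.40
[2] 1.0(311.47) - 1.0(123.29) = 311.47 - 123.29 = 188.18
[3] 1.3(311.47) + 1.0(123.29) + 0.5(298.11) = 404.91 + 123.29 + 149.06 = 677.26
[4] 1.35(311.47) = 420.48
[5] 1.2(311.47) + 1.75(298.11) + 0.2(171.95) = 929.85
Combination 5 governs: P_u = 929.85 kips.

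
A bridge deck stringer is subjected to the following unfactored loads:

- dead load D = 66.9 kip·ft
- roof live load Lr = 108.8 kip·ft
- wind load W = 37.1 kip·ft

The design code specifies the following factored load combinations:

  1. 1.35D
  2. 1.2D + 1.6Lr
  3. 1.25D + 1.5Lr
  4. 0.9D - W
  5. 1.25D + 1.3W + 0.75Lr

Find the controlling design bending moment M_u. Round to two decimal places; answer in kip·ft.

1. 1.35(66.9) = 90.32
2. 1.2(66.9) + 1.6(108.8) = 80.28 + 174.08 = 254.36
3. 1.25(66.9) + 1.5(108.8) = 83.63 + 163.20 = 246.83
4. 0.9(66.9) - 1.0(37.1) = 60.21 - 37.10 = 23.11
5. 1.25(66.9) + 1.3(37.1) + 0.75(108.8) = 83.63 + 48.23 + 81.60 = 213.46
Combination 2 governs: M_u = 254.36 kip·ft.

254.36 kip·ft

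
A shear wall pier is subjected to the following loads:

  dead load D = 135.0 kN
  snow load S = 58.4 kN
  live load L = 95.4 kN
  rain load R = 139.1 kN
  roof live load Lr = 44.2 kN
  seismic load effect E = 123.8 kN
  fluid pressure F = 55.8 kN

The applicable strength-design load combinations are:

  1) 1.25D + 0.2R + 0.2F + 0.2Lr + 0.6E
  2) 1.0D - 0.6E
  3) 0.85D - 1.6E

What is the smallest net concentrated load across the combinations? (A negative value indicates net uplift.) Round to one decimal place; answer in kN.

-83.3 kN

1) 1.25(135.0) + 0.2(139.1) + 0.2(55.8) + 0.2(44.2) + 0.6(123.8) = 290.9
2) 1.0(135.0) - 0.6(123.8) = 60.7
3) 0.85(135.0) - 1.6(123.8) = -83.3
Combination 3 gives the minimum: -83.3 kN.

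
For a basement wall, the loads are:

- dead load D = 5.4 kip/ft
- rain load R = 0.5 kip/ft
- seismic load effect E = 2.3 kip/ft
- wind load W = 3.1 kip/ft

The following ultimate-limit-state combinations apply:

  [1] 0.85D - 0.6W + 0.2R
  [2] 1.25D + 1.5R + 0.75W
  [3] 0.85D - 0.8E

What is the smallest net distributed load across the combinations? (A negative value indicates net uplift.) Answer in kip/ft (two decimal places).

[1] 0.85(5.4) - 0.6(3.1) + 0.2(0.5) = 4.59 - 1.86 + 0.10 = 2.83
[2] 1.25(5.4) + 1.5(0.5) + 0.75(3.1) = 6.75 + 0.75 + 2.33 = 9.83
[3] 0.85(5.4) - 0.8(2.3) = 4.59 - 1.84 = 2.75
Combination 3 gives the minimum: 2.75 kip/ft.

2.75 kip/ft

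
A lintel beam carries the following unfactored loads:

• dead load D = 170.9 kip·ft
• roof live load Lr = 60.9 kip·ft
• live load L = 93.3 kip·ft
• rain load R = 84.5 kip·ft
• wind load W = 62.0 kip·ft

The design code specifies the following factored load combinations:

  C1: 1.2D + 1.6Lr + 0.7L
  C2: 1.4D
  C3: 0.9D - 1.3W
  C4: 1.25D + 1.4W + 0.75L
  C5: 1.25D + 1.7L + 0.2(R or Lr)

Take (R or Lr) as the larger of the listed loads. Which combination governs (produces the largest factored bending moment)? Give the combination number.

Combination 5

(R or Lr) → R = 84.5 kip·ft.
C1: 1.2(170.9) + 1.6(60.9) + 0.7(93.3) = 205.08 + 97.44 + 65.31 = 367.83
C2: 1.4(170.9) = 239.26
C3: 0.9(170.9) - 1.3(62.0) = 153.81 - 80.60 = 73.21
C4: 1.25(170.9) + 1.4(62.0) + 0.75(93.3) = 370.40
C5: 1.25(170.9) + 1.7(93.3) + 0.2(84.5) = 213.63 + 158.61 + 16.90 = 389.14
The largest value is 389.14 kip·ft from combination 5.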